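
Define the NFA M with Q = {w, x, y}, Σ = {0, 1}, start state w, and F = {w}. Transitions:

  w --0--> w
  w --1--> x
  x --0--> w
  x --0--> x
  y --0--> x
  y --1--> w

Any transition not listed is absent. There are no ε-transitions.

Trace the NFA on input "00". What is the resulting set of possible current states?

{w}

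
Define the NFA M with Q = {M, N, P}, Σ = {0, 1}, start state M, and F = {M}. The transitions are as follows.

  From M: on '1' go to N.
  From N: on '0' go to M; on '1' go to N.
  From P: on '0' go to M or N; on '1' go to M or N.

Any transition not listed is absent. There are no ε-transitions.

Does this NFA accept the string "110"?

Yes

Start in {M}.
Read '1': M→{N}; now {N}.
Read '1': N→{N}; now {N}.
Read '0': N→{M}; now {M}.
The final set {M} contains the accepting state M.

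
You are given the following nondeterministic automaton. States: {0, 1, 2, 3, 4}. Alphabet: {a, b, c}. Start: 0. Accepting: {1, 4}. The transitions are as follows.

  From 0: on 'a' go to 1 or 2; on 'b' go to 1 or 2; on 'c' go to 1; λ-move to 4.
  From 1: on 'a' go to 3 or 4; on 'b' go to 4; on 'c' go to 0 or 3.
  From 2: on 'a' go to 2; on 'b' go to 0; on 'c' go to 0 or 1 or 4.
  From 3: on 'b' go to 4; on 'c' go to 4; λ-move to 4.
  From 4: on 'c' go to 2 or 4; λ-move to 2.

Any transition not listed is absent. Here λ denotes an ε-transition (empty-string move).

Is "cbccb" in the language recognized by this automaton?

Start: ε-closure({0}) = {0, 2, 4}.
Read 'c': {0, 2, 4} → {0, 1, 2, 4}.
Read 'b': {0, 1, 2, 4} → {0, 1, 2, 4}.
Read 'c': {0, 1, 2, 4} → {0, 1, 2, 3, 4}.
Read 'c': {0, 1, 2, 3, 4} → {0, 1, 2, 3, 4}.
Read 'b': {0, 1, 2, 3, 4} → {0, 1, 2, 4}.
The final set {0, 1, 2, 4} contains the accepting states 1, 4.

Yes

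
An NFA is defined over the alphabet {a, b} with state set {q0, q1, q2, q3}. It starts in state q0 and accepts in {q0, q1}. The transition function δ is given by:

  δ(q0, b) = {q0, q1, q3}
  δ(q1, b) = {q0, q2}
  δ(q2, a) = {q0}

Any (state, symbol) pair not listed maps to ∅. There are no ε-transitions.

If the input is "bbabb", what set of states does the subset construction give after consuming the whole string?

Start in {q0}.
Read 'b': q0→{q0, q1, q3}; now {q0, q1, q3}.
Read 'b': q0→{q0, q1, q3}, q1→{q0, q2}, q3→∅; now {q0, q1, q2, q3}.
Read 'a': q0→∅, q1→∅, q2→{q0}, q3→∅; now {q0}.
Read 'b': q0→{q0, q1, q3}; now {q0, q1, q3}.
Read 'b': q0→{q0, q1, q3}, q1→{q0, q2}, q3→∅; now {q0, q1, q2, q3}.

{q0, q1, q2, q3}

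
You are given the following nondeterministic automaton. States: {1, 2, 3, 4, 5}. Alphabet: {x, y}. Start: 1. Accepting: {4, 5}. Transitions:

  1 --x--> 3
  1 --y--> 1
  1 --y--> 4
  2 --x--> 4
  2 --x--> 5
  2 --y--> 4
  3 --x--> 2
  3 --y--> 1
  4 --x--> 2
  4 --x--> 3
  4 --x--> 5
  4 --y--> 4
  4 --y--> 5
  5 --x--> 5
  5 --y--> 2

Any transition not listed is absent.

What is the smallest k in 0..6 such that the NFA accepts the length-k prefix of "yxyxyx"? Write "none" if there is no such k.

Start in {1}.
Read 'y': 1→{1, 4}; now {1, 4}.
None of the earlier sets intersect F, but {1, 4} does.

1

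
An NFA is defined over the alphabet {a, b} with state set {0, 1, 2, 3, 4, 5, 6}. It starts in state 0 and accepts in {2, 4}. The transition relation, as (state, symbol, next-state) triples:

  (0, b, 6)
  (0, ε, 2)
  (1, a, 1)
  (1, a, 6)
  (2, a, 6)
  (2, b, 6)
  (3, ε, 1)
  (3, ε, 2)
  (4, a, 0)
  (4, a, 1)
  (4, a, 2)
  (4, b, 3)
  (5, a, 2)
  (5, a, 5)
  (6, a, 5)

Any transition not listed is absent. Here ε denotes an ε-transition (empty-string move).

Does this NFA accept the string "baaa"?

Yes

Start: ε-closure({0}) = {0, 2}.
Read 'b': 0→{6}, 2→{6}; now {6}.
Read 'a': 6→{5}; now {5}.
Read 'a': 5→{2, 5}; now {2, 5}.
Read 'a': 2→{6}, 5→{2, 5}; now {2, 5, 6}.
The final set {2, 5, 6} contains the accepting state 2.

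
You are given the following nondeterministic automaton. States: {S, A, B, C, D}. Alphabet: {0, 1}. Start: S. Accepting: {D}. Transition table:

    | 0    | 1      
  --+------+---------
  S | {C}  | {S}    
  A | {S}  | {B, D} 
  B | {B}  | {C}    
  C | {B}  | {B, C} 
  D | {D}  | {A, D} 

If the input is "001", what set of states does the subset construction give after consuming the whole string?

Start in {S}.
Read '0': S→{C}; now {C}.
Read '0': C→{B}; now {B}.
Read '1': B→{C}; now {C}.

{C}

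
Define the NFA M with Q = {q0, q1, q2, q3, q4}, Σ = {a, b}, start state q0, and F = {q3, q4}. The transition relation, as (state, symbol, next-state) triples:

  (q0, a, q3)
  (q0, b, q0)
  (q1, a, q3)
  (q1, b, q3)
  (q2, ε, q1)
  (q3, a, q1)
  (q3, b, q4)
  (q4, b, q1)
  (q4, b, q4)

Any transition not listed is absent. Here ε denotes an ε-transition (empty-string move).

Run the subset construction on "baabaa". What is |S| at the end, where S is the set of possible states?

Start in {q0}.
Read 'b': q0→{q0}; now {q0}.
Read 'a': q0→{q3}; now {q3}.
Read 'a': q3→{q1}; now {q1}.
Read 'b': q1→{q3}; now {q3}.
Read 'a': q3→{q1}; now {q1}.
Read 'a': q1→{q3}; now {q3}.
That set has 1 state.

1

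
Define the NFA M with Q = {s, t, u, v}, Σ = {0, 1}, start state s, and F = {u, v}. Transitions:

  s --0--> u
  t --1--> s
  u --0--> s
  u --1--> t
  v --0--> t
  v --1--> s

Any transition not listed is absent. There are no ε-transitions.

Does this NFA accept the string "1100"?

No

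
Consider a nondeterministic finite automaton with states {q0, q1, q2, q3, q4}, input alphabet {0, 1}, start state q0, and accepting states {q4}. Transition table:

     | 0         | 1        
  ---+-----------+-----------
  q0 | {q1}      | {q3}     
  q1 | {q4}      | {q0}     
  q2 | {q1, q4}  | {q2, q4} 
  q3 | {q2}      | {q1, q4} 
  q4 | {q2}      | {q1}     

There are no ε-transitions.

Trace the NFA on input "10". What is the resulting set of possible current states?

{q2}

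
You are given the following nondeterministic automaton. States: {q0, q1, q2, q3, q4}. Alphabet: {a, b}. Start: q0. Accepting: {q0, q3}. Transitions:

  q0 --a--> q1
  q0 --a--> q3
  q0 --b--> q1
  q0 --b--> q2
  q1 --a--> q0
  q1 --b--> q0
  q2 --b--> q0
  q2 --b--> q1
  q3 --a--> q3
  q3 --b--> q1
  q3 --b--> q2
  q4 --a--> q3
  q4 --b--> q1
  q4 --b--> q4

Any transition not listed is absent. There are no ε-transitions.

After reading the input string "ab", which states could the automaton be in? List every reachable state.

Start in {q0}.
Read 'a': {q0} → {q1, q3}.
Read 'b': {q1, q3} → {q0, q1, q2}.

{q0, q1, q2}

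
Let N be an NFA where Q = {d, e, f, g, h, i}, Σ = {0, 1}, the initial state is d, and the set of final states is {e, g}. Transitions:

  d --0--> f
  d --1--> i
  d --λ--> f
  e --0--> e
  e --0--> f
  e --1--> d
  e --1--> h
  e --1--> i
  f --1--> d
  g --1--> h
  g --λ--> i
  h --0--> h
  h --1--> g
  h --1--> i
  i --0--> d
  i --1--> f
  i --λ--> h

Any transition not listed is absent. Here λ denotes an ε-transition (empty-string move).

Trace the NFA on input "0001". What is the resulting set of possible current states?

∅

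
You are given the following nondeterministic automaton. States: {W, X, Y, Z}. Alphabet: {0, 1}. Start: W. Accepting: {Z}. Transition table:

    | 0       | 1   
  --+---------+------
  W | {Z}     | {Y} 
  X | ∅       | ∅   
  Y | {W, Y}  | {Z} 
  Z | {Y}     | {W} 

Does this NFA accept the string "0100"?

No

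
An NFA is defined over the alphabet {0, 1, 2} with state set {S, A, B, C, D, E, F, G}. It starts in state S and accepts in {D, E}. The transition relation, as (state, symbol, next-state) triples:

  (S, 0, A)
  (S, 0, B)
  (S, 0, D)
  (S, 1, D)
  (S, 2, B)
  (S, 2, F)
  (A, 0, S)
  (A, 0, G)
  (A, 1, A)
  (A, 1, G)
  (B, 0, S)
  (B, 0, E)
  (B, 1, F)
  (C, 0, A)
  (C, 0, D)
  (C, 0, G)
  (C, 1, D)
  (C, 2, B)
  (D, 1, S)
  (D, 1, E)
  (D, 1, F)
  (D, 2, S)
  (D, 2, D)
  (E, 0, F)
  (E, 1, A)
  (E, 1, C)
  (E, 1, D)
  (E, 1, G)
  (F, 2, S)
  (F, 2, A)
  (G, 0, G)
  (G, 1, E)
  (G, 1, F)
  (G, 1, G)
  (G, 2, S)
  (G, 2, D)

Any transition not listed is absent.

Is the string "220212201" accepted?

Yes

Start in {S}.
Read '2': {S} → {B, F}.
Read '2': {B, F} → {S, A}.
Read '0': {S, A} → {S, A, B, D, G}.
Read '2': {S, A, B, D, G} → {S, B, D, F}.
Read '1': {S, B, D, F} → {S, D, E, F}.
Read '2': {S, D, E, F} → {S, A, B, D, F}.
Read '2': {S, A, B, D, F} → {S, A, B, D, F}.
Read '0': {S, A, B, D, F} → {S, A, B, D, E, G}.
Read '1': {S, A, B, D, E, G} → {S, A, C, D, E, F, G}.
The final set {S, A, C, D, E, F, G} contains the accepting states D, E.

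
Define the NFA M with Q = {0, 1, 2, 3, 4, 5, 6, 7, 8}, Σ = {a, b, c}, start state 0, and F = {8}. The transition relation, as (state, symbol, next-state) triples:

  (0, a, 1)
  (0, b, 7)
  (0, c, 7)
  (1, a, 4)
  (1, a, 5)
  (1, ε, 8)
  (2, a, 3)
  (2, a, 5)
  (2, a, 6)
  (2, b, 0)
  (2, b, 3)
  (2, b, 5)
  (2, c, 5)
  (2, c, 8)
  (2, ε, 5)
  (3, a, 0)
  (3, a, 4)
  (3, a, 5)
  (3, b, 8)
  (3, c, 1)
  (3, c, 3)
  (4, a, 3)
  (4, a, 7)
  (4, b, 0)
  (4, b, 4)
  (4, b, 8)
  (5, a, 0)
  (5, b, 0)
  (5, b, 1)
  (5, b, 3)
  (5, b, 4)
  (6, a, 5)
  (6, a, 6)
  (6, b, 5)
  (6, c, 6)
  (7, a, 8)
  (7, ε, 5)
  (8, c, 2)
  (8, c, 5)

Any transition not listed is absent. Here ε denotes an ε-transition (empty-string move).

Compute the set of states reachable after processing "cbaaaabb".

Start in {0}.
Read 'c': {0} → {5, 7}.
Read 'b': {5, 7} → {0, 1, 3, 4, 8}.
Read 'a': {0, 1, 3, 4, 8} → {0, 1, 3, 4, 5, 7, 8}.
Read 'a': {0, 1, 3, 4, 5, 7, 8} → {0, 1, 3, 4, 5, 7, 8}.
Read 'a': {0, 1, 3, 4, 5, 7, 8} → {0, 1, 3, 4, 5, 7, 8}.
Read 'a': {0, 1, 3, 4, 5, 7, 8} → {0, 1, 3, 4, 5, 7, 8}.
Read 'b': {0, 1, 3, 4, 5, 7, 8} → {0, 1, 3, 4, 5, 7, 8}.
Read 'b': {0, 1, 3, 4, 5, 7, 8} → {0, 1, 3, 4, 5, 7, 8}.

{0, 1, 3, 4, 5, 7, 8}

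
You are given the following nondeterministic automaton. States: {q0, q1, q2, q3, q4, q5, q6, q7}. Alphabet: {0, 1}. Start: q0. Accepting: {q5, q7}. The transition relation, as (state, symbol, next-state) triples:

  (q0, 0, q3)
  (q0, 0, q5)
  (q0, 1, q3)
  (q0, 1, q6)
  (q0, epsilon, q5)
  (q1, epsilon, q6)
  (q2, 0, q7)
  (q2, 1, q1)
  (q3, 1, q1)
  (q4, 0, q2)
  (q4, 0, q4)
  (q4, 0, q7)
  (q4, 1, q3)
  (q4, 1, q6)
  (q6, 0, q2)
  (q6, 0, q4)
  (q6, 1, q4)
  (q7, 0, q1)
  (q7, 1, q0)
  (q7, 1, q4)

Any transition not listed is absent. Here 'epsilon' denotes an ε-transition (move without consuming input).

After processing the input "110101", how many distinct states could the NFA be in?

6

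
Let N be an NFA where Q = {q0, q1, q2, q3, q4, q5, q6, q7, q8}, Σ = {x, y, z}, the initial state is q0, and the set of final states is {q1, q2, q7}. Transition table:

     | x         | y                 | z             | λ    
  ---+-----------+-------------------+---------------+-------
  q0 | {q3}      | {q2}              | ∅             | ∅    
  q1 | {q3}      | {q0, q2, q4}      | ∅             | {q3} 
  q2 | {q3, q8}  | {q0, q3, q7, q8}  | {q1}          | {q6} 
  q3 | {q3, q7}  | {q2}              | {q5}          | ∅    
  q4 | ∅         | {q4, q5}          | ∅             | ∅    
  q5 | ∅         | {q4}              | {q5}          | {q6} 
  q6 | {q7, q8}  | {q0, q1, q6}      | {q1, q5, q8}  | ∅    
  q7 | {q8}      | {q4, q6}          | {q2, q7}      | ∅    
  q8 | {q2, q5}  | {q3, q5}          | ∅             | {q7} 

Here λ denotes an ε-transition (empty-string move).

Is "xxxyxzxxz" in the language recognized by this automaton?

Start in {q0}.
Read 'x': q0→{q3}; now {q3}.
Read 'x': q3→{q3, q7}; now {q3, q7}.
Read 'x': q3→{q3, q7}, q7→{q8}; now {q3, q7, q8}.
Read 'y': q3→{q2}, q7→{q4, q6}, q8→{q3, q5}; now {q2, q3, q4, q5, q6}.
Read 'x': q2→{q3, q8}, q3→{q3, q7}, q4→∅, q5→∅, q6→{q7, q8}; now {q3, q7, q8}.
Read 'z': q3→{q5}, q7→{q2, q7}, q8→∅; union {q2, q5, q7}; ε-closure = {q2, q5, q6, q7}.
Read 'x': q2→{q3, q8}, q5→∅, q6→{q7, q8}, q7→{q8}; now {q3, q7, q8}.
Read 'x': q3→{q3, q7}, q7→{q8}, q8→{q2, q5}; union {q2, q3, q5, q7, q8}; ε-closure = {q2, q3, q5, q6, q7, q8}.
Read 'z': q2→{q1}, q3→{q5}, q5→{q5}, q6→{q1, q5, q8}, q7→{q2, q7}, q8→∅; union {q1, q2, q5, q7, q8}; ε-closure = {q1, q2, q3, q5, q6, q7, q8}.
The final set {q1, q2, q3, q5, q6, q7, q8} contains the accepting states q1, q2, q7.

Yes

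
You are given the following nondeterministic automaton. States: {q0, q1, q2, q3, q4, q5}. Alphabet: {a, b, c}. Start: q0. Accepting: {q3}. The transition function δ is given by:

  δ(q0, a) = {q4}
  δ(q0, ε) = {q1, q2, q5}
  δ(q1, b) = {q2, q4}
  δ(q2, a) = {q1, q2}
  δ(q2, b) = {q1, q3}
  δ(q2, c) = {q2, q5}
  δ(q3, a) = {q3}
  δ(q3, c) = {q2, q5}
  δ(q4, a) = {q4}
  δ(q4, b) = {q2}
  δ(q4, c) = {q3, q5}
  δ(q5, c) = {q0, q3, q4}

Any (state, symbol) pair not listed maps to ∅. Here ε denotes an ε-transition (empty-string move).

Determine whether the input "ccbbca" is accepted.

Yes

Start: ε-closure({q0}) = {q0, q1, q2, q5}.
Read 'c': q0→∅, q1→∅, q2→{q2, q5}, q5→{q0, q3, q4}; union {q0, q2, q3, q4, q5}; ε-closure = {q0, q1, q2, q3, q4, q5}.
Read 'c': q0→∅, q1→∅, q2→{q2, q5}, q3→{q2, q5}, q4→{q3, q5}, q5→{q0, q3, q4}; union {q0, q2, q3, q4, q5}; ε-closure = {q0, q1, q2, q3, q4, q5}.
Read 'b': q0→∅, q1→{q2, q4}, q2→{q1, q3}, q3→∅, q4→{q2}, q5→∅; now {q1, q2, q3, q4}.
Read 'b': q1→{q2, q4}, q2→{q1, q3}, q3→∅, q4→{q2}; now {q1, q2, q3, q4}.
Read 'c': q1→∅, q2→{q2, q5}, q3→{q2, q5}, q4→{q3, q5}; now {q2, q3, q5}.
Read 'a': q2→{q1, q2}, q3→{q3}, q5→∅; now {q1, q2, q3}.
The final set {q1, q2, q3} contains the accepting state q3.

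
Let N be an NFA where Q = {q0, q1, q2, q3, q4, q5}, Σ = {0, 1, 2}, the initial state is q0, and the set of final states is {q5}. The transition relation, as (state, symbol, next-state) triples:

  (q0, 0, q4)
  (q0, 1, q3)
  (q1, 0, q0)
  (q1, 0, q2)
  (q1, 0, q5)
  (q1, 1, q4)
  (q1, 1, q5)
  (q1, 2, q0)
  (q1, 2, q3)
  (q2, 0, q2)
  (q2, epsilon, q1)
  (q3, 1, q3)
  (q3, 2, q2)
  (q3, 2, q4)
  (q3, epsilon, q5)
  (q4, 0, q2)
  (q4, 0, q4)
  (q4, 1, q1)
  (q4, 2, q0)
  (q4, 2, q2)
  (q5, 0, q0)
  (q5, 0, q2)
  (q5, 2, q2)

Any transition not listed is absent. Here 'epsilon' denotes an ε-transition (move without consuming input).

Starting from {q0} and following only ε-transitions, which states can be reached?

Begin with {q0}.
No ε-moves leave this set, so the closure equals the set itself.

{q0}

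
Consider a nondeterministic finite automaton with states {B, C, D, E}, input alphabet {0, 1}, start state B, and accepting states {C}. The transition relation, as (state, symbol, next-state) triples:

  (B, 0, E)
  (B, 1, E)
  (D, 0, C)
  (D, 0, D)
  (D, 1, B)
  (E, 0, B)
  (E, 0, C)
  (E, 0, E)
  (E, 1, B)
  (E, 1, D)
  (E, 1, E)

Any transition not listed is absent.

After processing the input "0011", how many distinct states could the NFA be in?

Start in {B}.
Read '0': {B} → {E}.
Read '0': {E} → {B, C, E}.
Read '1': {B, C, E} → {B, D, E}.
Read '1': {B, D, E} → {B, D, E}.
That set has 3 states.

3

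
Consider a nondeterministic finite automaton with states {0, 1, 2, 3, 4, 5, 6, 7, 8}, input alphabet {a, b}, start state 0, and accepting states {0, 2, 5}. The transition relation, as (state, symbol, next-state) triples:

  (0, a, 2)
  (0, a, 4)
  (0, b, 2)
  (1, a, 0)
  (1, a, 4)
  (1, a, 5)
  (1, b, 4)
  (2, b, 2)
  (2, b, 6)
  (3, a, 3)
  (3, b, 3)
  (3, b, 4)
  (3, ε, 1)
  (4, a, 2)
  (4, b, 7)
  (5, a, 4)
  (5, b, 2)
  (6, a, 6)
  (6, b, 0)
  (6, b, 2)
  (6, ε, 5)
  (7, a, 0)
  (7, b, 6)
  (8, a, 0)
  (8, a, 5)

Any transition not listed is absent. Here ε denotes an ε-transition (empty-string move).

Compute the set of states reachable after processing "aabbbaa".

{2, 4, 5, 6}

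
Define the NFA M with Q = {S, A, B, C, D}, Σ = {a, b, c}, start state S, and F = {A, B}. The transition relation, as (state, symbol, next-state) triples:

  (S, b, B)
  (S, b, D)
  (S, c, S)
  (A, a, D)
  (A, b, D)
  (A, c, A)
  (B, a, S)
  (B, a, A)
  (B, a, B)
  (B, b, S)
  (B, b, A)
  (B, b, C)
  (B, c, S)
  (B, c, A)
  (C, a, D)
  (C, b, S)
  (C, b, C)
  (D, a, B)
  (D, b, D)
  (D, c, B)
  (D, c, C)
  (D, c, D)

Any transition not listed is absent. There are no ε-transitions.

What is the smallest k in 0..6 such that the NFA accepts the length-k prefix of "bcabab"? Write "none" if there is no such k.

1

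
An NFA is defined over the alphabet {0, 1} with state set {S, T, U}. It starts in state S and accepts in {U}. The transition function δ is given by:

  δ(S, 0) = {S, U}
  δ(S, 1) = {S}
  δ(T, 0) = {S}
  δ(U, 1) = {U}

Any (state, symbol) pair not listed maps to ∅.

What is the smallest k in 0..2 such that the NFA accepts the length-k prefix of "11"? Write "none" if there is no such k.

Start in {S}.
Read '1': S→{S}; now {S}.
Read '1': S→{S}; now {S}.
No reachable set along the way intersects F.

none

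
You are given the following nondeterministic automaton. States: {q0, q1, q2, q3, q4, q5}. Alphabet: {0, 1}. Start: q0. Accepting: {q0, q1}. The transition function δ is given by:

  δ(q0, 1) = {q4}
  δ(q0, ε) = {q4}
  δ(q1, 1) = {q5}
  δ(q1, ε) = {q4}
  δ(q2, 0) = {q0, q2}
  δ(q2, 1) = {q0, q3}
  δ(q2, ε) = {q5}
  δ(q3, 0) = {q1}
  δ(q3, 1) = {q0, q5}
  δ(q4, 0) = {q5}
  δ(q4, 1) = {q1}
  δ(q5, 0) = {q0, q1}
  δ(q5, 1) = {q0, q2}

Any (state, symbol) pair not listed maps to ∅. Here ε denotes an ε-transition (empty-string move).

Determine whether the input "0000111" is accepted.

Yes

Start: ε-closure({q0}) = {q0, q4}.
Read '0': {q0, q4} → {q5}.
Read '0': {q5} → {q0, q1, q4}.
Read '0': {q0, q1, q4} → {q5}.
Read '0': {q5} → {q0, q1, q4}.
Read '1': {q0, q1, q4} → {q1, q4, q5}.
Read '1': {q1, q4, q5} → {q0, q1, q2, q4, q5}.
Read '1': {q0, q1, q2, q4, q5} → {q0, q1, q2, q3, q4, q5}.
The final set {q0, q1, q2, q3, q4, q5} contains the accepting states q0, q1.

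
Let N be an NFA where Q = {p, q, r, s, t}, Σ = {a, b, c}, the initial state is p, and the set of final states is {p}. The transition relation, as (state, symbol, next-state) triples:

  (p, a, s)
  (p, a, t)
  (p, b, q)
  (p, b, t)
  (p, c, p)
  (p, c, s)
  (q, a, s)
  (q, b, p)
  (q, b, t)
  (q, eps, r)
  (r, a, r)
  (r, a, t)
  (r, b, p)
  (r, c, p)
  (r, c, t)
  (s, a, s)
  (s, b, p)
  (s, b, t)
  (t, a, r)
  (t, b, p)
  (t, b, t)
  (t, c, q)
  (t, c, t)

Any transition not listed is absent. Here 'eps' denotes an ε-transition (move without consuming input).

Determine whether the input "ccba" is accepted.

Start in {p}.
Read 'c': p→{p, s}; now {p, s}.
Read 'c': p→{p, s}, s→∅; now {p, s}.
Read 'b': p→{q, t}, s→{p, t}; union {p, q, t}; ε-closure = {p, q, r, t}.
Read 'a': p→{s, t}, q→{s}, r→{r, t}, t→{r}; now {r, s, t}.
The final set {r, s, t} contains no accepting state.

No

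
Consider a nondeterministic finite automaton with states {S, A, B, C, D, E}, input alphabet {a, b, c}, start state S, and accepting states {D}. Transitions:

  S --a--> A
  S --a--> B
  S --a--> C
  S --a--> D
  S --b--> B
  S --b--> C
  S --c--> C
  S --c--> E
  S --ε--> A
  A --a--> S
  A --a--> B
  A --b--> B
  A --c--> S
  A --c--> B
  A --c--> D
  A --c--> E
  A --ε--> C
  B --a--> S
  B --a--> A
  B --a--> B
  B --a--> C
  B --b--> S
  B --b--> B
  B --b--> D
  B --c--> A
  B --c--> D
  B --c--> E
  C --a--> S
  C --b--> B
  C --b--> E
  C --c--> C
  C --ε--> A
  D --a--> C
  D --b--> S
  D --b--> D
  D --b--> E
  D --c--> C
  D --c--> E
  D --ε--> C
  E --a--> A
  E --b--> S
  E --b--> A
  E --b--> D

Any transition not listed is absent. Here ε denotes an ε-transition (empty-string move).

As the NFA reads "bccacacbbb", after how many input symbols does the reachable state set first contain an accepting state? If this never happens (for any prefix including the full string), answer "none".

Start: ε-closure({S}) = {S, A, C}.
Read 'b': {S, A, C} → {A, B, C, E}.
Read 'c': {A, B, C, E} → {S, A, B, C, D, E}.
None of the earlier sets intersect F, but {S, A, B, C, D, E} does.

2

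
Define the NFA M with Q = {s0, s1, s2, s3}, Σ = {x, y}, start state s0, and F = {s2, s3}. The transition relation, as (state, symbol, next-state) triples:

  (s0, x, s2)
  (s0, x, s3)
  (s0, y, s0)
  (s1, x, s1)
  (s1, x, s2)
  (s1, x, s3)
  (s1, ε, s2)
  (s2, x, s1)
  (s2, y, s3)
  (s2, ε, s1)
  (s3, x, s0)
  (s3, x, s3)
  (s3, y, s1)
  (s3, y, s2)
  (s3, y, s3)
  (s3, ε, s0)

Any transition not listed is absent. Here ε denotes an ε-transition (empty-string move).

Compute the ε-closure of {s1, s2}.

Begin with {s1, s2}.
No ε-moves leave this set, so the closure equals the set itself.

{s1, s2}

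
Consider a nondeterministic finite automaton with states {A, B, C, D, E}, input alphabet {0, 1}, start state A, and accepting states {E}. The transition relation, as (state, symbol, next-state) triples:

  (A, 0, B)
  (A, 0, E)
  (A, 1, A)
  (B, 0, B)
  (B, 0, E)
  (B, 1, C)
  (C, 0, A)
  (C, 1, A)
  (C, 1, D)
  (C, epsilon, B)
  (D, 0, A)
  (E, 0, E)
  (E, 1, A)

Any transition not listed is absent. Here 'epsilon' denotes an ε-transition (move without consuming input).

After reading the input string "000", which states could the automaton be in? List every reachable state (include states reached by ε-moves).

{B, E}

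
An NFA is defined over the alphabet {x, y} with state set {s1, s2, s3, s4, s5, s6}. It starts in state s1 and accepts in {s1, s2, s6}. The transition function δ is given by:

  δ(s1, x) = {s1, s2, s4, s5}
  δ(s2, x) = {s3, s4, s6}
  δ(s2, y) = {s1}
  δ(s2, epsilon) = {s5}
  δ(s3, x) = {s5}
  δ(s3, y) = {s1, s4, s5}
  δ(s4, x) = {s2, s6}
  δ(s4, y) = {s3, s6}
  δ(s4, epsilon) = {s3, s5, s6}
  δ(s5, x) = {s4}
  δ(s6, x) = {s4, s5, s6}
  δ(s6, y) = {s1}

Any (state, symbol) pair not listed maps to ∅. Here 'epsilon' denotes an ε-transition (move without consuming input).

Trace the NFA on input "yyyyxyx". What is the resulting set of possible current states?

∅

Start in {s1}.
Read 'y': s1→∅; now ∅.
The set is empty and remains empty for the remaining 6 symbols.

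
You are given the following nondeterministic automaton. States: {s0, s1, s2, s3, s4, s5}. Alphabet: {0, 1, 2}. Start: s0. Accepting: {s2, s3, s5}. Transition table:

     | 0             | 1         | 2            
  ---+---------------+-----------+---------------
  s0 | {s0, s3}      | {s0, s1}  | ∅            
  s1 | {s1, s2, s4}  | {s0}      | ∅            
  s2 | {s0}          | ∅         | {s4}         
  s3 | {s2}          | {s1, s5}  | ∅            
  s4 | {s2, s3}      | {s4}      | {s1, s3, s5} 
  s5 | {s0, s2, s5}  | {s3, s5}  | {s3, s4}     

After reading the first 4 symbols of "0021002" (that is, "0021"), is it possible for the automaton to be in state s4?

Yes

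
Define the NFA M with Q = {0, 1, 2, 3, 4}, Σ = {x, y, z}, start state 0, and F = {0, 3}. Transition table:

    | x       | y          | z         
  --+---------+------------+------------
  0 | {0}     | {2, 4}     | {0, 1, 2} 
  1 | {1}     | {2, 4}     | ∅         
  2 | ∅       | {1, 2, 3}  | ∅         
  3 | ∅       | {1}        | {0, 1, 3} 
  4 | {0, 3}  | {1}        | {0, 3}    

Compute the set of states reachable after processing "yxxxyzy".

{1, 2, 4}

Start in {0}.
Read 'y': {0} → {2, 4}.
Read 'x': {2, 4} → {0, 3}.
Read 'x': {0, 3} → {0}.
Read 'x': {0} → {0}.
Read 'y': {0} → {2, 4}.
Read 'z': {2, 4} → {0, 3}.
Read 'y': {0, 3} → {1, 2, 4}.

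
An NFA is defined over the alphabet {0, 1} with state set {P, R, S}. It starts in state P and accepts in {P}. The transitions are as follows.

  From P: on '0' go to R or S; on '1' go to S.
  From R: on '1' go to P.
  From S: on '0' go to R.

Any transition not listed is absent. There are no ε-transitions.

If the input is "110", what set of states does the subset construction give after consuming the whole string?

∅

Start in {P}.
Read '1': {P} → {S}.
Read '1': {S} → ∅.
The set is empty and remains empty for the remaining 1 symbol.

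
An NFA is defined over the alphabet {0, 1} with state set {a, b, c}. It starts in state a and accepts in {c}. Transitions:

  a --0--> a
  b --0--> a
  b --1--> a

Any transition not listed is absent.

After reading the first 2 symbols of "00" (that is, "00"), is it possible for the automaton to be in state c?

Start in {a}.
Read '0': a→{a}; now {a}.
Read '0': a→{a}; now {a}.
State c is not in {a}.

No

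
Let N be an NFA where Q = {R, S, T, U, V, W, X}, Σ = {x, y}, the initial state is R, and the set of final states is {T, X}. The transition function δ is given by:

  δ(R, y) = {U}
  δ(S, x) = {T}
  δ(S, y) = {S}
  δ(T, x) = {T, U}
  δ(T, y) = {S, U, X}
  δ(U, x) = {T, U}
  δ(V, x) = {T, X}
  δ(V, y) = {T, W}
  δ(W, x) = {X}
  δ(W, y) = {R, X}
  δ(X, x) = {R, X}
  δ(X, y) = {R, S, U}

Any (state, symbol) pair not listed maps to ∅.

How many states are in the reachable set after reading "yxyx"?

4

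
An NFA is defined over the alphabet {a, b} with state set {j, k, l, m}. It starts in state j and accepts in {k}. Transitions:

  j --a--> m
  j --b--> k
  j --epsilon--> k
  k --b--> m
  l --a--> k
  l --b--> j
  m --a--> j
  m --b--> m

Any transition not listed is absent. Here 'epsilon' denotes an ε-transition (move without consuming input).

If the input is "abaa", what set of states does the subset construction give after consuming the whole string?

Start: ε-closure({j}) = {j, k}.
Read 'a': j→{m}, k→∅; now {m}.
Read 'b': m→{m}; now {m}.
Read 'a': m→{j}; union {j}; ε-closure = {j, k}.
Read 'a': j→{m}, k→∅; now {m}.

{m}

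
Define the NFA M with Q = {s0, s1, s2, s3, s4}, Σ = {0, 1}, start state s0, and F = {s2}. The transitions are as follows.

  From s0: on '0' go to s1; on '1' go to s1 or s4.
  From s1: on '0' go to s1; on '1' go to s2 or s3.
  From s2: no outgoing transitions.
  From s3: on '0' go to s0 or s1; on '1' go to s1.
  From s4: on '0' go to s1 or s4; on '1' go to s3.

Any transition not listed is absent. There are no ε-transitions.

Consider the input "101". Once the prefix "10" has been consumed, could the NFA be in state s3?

Start in {s0}.
Read '1': s0→{s1, s4}; now {s1, s4}.
Read '0': s1→{s1}, s4→{s1, s4}; now {s1, s4}.
State s3 is not in {s1, s4}.

No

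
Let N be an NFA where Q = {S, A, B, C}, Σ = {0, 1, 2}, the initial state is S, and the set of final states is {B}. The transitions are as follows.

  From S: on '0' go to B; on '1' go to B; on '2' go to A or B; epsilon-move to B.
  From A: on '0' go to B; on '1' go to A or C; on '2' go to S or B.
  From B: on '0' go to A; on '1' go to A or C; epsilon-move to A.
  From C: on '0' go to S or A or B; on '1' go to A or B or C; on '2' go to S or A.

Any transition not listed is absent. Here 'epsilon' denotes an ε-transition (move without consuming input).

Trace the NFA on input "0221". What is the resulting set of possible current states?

Start: ε-closure({S}) = {S, A, B}.
Read '0': S→{B}, A→{B}, B→{A}; now {A, B}.
Read '2': A→{S, B}, B→∅; union {S, B}; ε-closure = {S, A, B}.
Read '2': S→{A, B}, A→{S, B}, B→∅; now {S, A, B}.
Read '1': S→{B}, A→{A, C}, B→{A, C}; now {A, B, C}.

{A, B, C}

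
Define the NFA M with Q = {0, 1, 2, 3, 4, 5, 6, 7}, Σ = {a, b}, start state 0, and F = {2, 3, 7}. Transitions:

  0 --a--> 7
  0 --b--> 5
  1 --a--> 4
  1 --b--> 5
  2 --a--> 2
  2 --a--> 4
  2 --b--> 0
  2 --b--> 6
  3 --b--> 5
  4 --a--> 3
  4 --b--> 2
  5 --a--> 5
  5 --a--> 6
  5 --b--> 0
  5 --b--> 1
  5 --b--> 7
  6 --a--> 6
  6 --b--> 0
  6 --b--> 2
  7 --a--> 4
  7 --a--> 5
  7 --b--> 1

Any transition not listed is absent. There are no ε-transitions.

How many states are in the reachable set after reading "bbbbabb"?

Start in {0}.
Read 'b': {0} → {5}.
Read 'b': {5} → {0, 1, 7}.
Read 'b': {0, 1, 7} → {1, 5}.
Read 'b': {1, 5} → {0, 1, 5, 7}.
Read 'a': {0, 1, 5, 7} → {4, 5, 6, 7}.
Read 'b': {4, 5, 6, 7} → {0, 1, 2, 7}.
Read 'b': {0, 1, 2, 7} → {0, 1, 5, 6}.
That set has 4 states.

4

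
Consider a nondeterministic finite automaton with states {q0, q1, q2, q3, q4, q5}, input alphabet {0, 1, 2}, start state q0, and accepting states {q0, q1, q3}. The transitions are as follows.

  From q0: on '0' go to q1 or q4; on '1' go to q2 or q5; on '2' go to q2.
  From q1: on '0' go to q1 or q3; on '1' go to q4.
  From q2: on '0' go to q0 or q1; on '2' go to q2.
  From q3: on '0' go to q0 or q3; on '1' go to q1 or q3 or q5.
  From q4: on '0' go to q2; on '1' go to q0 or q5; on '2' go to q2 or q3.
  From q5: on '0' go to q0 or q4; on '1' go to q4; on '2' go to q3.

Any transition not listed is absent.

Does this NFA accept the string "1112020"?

Start in {q0}.
Read '1': {q0} → {q2, q5}.
Read '1': {q2, q5} → {q4}.
Read '1': {q4} → {q0, q5}.
Read '2': {q0, q5} → {q2, q3}.
Read '0': {q2, q3} → {q0, q1, q3}.
Read '2': {q0, q1, q3} → {q2}.
Read '0': {q2} → {q0, q1}.
The final set {q0, q1} contains the accepting states q0, q1.

Yes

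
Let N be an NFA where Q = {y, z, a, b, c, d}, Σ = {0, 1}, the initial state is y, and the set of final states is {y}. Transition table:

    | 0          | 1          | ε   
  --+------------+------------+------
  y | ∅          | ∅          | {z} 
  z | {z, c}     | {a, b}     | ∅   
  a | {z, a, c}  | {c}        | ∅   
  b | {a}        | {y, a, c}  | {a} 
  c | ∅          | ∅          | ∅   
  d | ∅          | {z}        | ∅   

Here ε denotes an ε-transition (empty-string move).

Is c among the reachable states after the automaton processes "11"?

Start: ε-closure({y}) = {y, z}.
Read '1': y→∅, z→{a, b}; now {a, b}.
Read '1': a→{c}, b→{y, a, c}; union {y, a, c}; ε-closure = {y, z, a, c}.
State c is in {y, z, a, c}.

Yes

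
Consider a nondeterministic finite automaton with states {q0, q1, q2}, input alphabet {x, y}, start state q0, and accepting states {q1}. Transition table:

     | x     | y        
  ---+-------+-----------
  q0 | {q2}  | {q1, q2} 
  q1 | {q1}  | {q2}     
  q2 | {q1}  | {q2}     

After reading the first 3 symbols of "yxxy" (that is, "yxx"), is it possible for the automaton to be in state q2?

No

Start in {q0}.
Read 'y': {q0} → {q1, q2}.
Read 'x': {q1, q2} → {q1}.
Read 'x': {q1} → {q1}.
State q2 is not in {q1}.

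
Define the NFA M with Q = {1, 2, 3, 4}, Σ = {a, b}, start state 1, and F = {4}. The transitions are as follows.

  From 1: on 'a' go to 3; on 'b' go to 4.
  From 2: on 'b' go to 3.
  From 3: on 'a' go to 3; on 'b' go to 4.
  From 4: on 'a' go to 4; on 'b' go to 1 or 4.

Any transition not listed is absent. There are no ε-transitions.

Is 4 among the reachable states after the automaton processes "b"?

Yes

Start in {1}.
Read 'b': 1→{4}; now {4}.
State 4 is in {4}.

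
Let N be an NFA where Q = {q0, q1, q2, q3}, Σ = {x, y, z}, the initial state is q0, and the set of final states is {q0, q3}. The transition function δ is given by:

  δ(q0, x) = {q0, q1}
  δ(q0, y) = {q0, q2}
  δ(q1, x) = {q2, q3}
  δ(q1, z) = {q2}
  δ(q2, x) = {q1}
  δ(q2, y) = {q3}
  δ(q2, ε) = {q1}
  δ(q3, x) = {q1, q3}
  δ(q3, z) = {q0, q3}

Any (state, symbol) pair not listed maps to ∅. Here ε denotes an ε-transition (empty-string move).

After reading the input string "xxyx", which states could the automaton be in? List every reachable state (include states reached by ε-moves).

Start in {q0}.
Read 'x': {q0} → {q0, q1}.
Read 'x': {q0, q1} → {q0, q1, q2, q3}.
Read 'y': {q0, q1, q2, q3} → {q0, q1, q2, q3}.
Read 'x': {q0, q1, q2, q3} → {q0, q1, q2, q3}.

{q0, q1, q2, q3}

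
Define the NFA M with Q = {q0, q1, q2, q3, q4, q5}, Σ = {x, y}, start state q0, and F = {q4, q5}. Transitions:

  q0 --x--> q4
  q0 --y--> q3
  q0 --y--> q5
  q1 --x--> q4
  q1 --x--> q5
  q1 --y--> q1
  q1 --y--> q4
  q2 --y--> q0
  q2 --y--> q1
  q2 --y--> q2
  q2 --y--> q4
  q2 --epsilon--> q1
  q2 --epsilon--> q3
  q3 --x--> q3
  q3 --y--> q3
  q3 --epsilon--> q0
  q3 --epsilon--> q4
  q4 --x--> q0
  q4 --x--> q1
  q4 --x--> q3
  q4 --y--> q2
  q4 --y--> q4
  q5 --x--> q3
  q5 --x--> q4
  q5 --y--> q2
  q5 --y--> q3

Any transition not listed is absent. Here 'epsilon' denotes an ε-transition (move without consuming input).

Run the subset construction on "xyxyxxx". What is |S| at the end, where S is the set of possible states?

Start in {q0}.
Read 'x': {q0} → {q4}.
Read 'y': {q4} → {q0, q1, q2, q3, q4}.
Read 'x': {q0, q1, q2, q3, q4} → {q0, q1, q3, q4, q5}.
Read 'y': {q0, q1, q3, q4, q5} → {q0, q1, q2, q3, q4, q5}.
Read 'x': {q0, q1, q2, q3, q4, q5} → {q0, q1, q3, q4, q5}.
Read 'x': {q0, q1, q3, q4, q5} → {q0, q1, q3, q4, q5}.
Read 'x': {q0, q1, q3, q4, q5} → {q0, q1, q3, q4, q5}.
That set has 5 states.

5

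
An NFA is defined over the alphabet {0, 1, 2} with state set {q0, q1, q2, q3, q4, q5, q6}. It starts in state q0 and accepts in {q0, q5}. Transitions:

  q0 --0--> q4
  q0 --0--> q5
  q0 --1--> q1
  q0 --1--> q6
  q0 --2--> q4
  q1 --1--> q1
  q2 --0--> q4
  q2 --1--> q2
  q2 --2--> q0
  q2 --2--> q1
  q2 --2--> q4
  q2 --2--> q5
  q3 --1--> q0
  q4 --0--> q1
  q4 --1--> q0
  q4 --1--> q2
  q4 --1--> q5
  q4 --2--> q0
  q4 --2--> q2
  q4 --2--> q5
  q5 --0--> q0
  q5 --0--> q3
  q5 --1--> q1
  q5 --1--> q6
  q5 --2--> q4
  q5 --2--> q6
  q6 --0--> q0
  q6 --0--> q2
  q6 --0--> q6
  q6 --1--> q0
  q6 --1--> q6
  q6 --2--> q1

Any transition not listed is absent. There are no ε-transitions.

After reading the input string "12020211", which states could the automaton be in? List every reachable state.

∅

Start in {q0}.
Read '1': q0→{q1, q6}; now {q1, q6}.
Read '2': q1→∅, q6→{q1}; now {q1}.
Read '0': q1→∅; now ∅.
The set is empty and remains empty for the remaining 5 symbols.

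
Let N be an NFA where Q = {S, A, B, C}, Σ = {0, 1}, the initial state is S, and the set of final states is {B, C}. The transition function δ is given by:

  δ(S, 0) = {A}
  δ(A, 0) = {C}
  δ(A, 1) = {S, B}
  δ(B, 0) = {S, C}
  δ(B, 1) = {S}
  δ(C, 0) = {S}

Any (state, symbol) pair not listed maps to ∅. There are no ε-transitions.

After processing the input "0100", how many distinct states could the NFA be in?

3

Start in {S}.
Read '0': S→{A}; now {A}.
Read '1': A→{S, B}; now {S, B}.
Read '0': S→{A}, B→{S, C}; now {S, A, C}.
Read '0': S→{A}, A→{C}, C→{S}; now {S, A, C}.
That set has 3 states.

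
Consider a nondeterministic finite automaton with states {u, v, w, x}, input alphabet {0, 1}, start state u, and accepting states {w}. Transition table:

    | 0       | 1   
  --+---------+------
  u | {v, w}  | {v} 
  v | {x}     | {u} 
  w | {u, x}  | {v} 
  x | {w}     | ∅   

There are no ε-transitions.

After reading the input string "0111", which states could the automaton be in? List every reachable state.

{u, v}

Start in {u}.
Read '0': {u} → {v, w}.
Read '1': {v, w} → {u, v}.
Read '1': {u, v} → {u, v}.
Read '1': {u, v} → {u, v}.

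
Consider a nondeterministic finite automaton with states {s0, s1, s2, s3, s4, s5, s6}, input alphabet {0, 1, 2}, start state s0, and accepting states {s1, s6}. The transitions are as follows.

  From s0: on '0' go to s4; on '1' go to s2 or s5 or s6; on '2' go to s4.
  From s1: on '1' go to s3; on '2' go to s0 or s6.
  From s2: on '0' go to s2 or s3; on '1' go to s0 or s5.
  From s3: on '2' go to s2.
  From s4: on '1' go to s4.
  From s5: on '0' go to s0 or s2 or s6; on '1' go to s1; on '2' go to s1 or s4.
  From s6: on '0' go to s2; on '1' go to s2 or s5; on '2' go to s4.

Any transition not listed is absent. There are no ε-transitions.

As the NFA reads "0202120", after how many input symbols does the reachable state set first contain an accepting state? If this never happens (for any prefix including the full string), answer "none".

none

Start in {s0}.
Read '0': s0→{s4}; now {s4}.
Read '2': s4→∅; now ∅.
The set is empty and remains empty for the remaining 5 symbols.
No reachable set along the way intersects F.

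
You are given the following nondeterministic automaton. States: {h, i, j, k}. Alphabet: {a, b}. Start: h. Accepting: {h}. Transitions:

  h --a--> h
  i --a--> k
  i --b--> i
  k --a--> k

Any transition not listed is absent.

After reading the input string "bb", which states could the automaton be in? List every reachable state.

∅

Start in {h}.
Read 'b': {h} → ∅.
The set is empty and remains empty for the remaining 1 symbol.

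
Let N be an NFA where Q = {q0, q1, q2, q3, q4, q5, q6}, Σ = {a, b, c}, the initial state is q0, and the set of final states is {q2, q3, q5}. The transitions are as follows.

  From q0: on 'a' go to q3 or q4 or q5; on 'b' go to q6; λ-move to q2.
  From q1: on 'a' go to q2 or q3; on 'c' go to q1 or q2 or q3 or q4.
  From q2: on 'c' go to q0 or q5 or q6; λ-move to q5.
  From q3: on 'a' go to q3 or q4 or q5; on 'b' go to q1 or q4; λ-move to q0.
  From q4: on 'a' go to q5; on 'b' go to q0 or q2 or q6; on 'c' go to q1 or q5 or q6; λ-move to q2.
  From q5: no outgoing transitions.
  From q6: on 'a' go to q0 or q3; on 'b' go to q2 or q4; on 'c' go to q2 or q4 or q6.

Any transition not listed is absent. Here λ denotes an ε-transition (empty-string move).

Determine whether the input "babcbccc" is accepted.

Yes

Start: ε-closure({q0}) = {q0, q2, q5}.
Read 'b': {q0, q2, q5} → {q6}.
Read 'a': {q6} → {q0, q2, q3, q5}.
Read 'b': {q0, q2, q3, q5} → {q1, q2, q4, q5, q6}.
Read 'c': {q1, q2, q4, q5, q6} → {q0, q1, q2, q3, q4, q5, q6}.
Read 'b': {q0, q1, q2, q3, q4, q5, q6} → {q0, q1, q2, q4, q5, q6}.
Read 'c': {q0, q1, q2, q4, q5, q6} → {q0, q1, q2, q3, q4, q5, q6}.
Read 'c': {q0, q1, q2, q3, q4, q5, q6} → {q0, q1, q2, q3, q4, q5, q6}.
Read 'c': {q0, q1, q2, q3, q4, q5, q6} → {q0, q1, q2, q3, q4, q5, q6}.
The final set {q0, q1, q2, q3, q4, q5, q6} contains the accepting states q2, q3, q5.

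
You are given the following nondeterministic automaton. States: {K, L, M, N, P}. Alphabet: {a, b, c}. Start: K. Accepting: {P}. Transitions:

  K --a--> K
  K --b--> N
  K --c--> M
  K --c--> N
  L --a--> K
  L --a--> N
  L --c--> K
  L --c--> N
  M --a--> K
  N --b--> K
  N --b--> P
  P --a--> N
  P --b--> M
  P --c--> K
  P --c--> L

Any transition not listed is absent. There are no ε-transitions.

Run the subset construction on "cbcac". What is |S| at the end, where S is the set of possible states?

Start in {K}.
Read 'c': K→{M, N}; now {M, N}.
Read 'b': M→∅, N→{K, P}; now {K, P}.
Read 'c': K→{M, N}, P→{K, L}; now {K, L, M, N}.
Read 'a': K→{K}, L→{K, N}, M→{K}, N→∅; now {K, N}.
Read 'c': K→{M, N}, N→∅; now {M, N}.
That set has 2 states.

2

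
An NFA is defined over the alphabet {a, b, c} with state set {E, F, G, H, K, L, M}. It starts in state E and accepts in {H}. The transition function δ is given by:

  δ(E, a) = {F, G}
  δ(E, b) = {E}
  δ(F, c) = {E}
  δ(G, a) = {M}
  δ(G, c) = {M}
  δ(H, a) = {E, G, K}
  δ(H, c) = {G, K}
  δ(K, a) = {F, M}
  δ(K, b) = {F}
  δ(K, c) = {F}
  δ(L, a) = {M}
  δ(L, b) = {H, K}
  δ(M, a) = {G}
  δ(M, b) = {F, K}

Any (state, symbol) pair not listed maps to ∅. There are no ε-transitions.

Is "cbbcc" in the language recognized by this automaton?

Start in {E}.
Read 'c': E→∅; now ∅.
The set is empty and remains empty for the remaining 4 symbols.
The final set ∅ contains no accepting state.

No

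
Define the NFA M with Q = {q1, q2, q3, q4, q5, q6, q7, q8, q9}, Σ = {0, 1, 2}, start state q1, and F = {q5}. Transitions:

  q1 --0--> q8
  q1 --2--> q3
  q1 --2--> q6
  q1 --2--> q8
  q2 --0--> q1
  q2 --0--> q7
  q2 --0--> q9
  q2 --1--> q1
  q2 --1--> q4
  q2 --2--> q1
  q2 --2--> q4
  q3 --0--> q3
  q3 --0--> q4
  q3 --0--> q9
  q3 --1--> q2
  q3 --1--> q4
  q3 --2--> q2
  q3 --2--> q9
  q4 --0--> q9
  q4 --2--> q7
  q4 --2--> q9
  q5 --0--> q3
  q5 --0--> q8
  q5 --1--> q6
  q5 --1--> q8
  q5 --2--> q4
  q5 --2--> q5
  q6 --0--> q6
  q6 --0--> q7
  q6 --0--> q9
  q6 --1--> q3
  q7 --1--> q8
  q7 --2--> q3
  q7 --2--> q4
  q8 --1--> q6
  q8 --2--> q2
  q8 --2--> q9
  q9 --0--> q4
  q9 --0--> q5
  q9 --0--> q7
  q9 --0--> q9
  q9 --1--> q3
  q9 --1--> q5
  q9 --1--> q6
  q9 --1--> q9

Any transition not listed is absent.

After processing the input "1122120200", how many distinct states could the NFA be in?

0

Start in {q1}.
Read '1': {q1} → ∅.
The set is empty and remains empty for the remaining 9 symbols.
That set has 0 states.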